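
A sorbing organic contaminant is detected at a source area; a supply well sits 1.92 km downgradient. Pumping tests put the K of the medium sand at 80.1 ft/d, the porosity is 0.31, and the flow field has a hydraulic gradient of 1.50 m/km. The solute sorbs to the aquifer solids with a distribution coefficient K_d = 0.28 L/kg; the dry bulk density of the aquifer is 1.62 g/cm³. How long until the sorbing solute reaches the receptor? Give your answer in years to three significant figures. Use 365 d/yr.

K = 80.1 ft/d × 0.3048 = 24.41 m/d
Specific discharge q = 24.41 × 0.0015 = 0.03662 m/d
Seepage velocity v = q / n = 0.03662 / 0.31 = 0.1181 m/d
Retardation R = 1 + ρ_b·K_d/n = 1 + 1.62×0.28/0.31 = 2.463
Contaminant velocity v_c = v/R = 0.1181/2.463 = 0.04796 m/d
L = 1.92 km = 1920 m
t = L/v_c = 1920/0.04796 = 40030 d
   = 40030/365 = 110 yr

110 years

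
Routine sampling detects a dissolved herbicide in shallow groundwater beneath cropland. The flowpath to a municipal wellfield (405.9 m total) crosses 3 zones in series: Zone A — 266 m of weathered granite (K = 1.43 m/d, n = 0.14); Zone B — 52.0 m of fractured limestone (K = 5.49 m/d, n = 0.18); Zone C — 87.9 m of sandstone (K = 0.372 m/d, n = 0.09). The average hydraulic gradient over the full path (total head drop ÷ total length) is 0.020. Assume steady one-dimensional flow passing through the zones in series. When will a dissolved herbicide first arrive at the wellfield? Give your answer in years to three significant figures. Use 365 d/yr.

Continuity: the same q passes through each zone, so ΔH = q·Σ(L_j/K_j) — the zones act as resistances in series.
Σ(L/K) = 266/1.43 + 52.0/5.49 + 87.9/0.372 = 186.0 + 9.472 + 236.3 = 431.8 d
K_eq = L_total / Σ(L/K) = 405.9 / 431.8 = 0.9401 m/d
q = K_eq · i = 0.9401 × 0.020 = 0.01880 m/d (same in every zone)
Zone A: v = q/n = 0.01880/0.14 = 0.1343 m/d → t_A = 266/0.1343 = 1981 d
Zone B: v = q/n = 0.01880/0.18 = 0.1045 m/d → t_B = 52.0/0.1045 = 497.8 d
Zone C: v = q/n = 0.01880/0.09 = 0.2089 m/d → t_C = 87.9/0.2089 = 420.8 d
Total t = 1981 + 497.8 + 420.8 = 2899 d
   = 2899 / 365 = 7.94 yr

7.94 years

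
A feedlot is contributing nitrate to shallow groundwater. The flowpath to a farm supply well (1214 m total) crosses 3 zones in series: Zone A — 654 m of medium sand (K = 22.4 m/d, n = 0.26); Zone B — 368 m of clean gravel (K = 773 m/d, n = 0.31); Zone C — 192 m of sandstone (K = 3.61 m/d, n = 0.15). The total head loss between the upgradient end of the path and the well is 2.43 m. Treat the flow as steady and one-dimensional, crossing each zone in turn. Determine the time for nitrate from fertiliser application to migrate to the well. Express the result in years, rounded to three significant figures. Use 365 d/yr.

29.2 years

Continuity: the same q passes through each zone, so ΔH = q·Σ(L_j/K_j) — the zones act as resistances in series.
Σ(L/K) = 654/22.4 + 368/773 + 192/3.61 = 29.20 + 0.4761 + 53.19 = 82.86 d
q = ΔH / Σ(L/K) = 2.43 / 82.86 = 0.02933 m/d (same in every zone)
Zone A: v = q/n = 0.02933/0.26 = 0.1128 m/d → t_A = 654/0.1128 = 5798 d
Zone B: v = q/n = 0.02933/0.31 = 0.09460 m/d → t_B = 368/0.09460 = 3890 d
Zone C: v = q/n = 0.02933/0.15 = 0.1955 m/d → t_C = 192/0.1955 = 982.0 d
Total t = 5798 + 3890 + 982.0 = 10670 d
   = 10670 / 365 = 29.2 yr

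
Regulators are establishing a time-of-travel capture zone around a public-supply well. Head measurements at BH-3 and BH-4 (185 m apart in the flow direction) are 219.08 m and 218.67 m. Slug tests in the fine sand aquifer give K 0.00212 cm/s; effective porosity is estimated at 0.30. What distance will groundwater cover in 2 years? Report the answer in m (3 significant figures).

9.88 m

Hydraulic gradient i = (219.08 − 218.67) / 185 = 0.41 / 185 = 0.002216
K = 0.00212 cm/s × 864 = 1.832 m/d
q = Ki = 1.832 × 0.002216 = 0.004059 m/d
Seepage velocity v = q / n = 0.004059 / 0.30 = 0.01353 m/d
T = 2 yr × 365 = 730 d
L = v × T = 0.01353 × 730 = 9.878 m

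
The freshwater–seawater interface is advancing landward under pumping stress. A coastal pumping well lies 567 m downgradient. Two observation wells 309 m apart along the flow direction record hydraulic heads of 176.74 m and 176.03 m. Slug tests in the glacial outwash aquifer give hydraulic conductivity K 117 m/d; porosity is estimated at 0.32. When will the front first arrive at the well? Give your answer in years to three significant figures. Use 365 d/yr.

1.85 years

Hydraulic gradient i = (176.74 − 176.03) / 309 = 0.71 / 309 = 0.002298
Darcy flux q = K·i = 117 × 0.002298 = 0.2688 m/d
Seepage velocity v = q / n = 0.2688 / 0.32 = 0.8401 m/d
t = L / v = 567 / 0.8401 = 674.9 d
   = 674.9 / 365 = 1.85 yr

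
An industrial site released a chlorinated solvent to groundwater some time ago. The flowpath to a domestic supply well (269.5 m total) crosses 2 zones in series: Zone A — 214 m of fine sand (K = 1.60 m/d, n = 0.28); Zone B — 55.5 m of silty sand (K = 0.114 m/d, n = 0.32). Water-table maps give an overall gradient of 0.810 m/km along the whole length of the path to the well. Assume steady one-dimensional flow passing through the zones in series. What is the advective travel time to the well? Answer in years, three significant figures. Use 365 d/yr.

605 years

For zones in series the flux q is common to all zones; the equivalent conductivity is the harmonic (thickness-weighted) mean, K_eq = L_total / Σ(L_j/K_j).
Σ(L/K) = 214/1.60 + 55.5/0.114 = 133.8 + 486.8 = 620.6 d
K_eq = L_total / Σ(L/K) = 269.5 / 620.6 = 0.4343 m/d
q = K_eq · i = 0.4343 × 8.1e-4 = 3.518e-4 m/d (same in every zone)
Zone A: v = q/n = 3.518e-4/0.28 = 0.001256 m/d → t_A = 214/0.001256 = 170300 d
Zone B: v = q/n = 3.518e-4/0.32 = 0.001099 m/d → t_B = 55.5/0.001099 = 50490 d
Total t = 170300 + 50490 = 220800 d
   = 220800 / 365 = 605 yr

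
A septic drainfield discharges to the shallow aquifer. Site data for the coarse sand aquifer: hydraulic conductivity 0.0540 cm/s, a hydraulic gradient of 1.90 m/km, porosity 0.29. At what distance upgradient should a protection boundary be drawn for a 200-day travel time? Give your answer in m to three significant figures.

61.1 m

K = 0.0540 cm/s × 864 = 46.66 m/d
q = Ki = 46.66 × 0.0019 = 0.08865 m/d
v_s = q/n_e = 0.08865/0.29 = 0.3057 m/d
L = v × T = 0.3057 × 200 = 61.14 m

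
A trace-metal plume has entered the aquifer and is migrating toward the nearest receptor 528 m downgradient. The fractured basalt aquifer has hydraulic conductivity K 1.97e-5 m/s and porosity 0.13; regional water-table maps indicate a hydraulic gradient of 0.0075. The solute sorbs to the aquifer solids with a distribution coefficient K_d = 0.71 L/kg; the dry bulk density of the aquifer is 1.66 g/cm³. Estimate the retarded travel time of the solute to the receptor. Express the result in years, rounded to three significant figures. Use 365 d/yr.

K = 1.97e-5 m/s × 86400 s/d = 1.702 m/d
q = Ki = 1.702 × 0.0075 = 0.01277 m/d
Average linear velocity = 0.01277 / 0.13 = 0.09820 m/d
Retardation R = 1 + ρ_b·K_d/n = 1 + 1.66×0.71/0.13 = 10.07
Contaminant velocity v_c = v/R = 0.09820/10.07 = 0.009755 m/d
t = L/v_c = 528/0.009755 = 54130 d
   = 54130/365 = 148 yr

148 years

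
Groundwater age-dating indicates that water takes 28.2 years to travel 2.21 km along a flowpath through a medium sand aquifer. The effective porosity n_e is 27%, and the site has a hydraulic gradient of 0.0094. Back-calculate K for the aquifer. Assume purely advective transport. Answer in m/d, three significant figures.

t = 28.2 years = 10290 d
L = 2.21 km = 2210 m
v = L / t = 2210 / 10290 = 0.2147 m/d
K = v · n / i = 0.2147 × 0.27 / 0.0094 = 6.17 m/d

6.17 m/d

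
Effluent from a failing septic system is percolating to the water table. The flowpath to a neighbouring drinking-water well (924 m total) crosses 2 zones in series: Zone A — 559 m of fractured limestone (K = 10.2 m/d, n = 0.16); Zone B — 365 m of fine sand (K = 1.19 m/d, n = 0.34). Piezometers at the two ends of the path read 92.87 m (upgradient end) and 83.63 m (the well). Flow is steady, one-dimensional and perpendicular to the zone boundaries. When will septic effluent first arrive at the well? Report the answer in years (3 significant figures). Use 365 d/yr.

22.9 years

Total head drop ΔH = 92.87 − 83.63 = 9.24 m
Steady 1-D flow in series ⇒ the Darcy flux q is identical in every zone and the zone head losses add (resistances L/K in series).
Σ(L/K) = 559/10.2 + 365/1.19 = 54.80 + 306.7 = 361.5 d
q = ΔH / Σ(L/K) = 9.24 / 361.5 = 0.02556 m/d (same in every zone)
Zone A: v = q/n = 0.02556/0.16 = 0.1597 m/d → t_A = 559/0.1597 = 3499 d
Zone B: v = q/n = 0.02556/0.34 = 0.07517 m/d → t_B = 365/0.07517 = 4856 d
Total t = 3499 + 4856 = 8355 d
   = 8355 / 365 = 22.9 yr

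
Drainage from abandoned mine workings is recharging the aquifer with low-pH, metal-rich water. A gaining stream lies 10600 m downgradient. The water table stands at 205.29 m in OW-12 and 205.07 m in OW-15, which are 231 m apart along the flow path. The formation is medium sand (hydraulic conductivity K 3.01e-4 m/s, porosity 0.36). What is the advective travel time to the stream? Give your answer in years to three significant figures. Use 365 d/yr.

Hydraulic gradient i = (205.29 − 205.07) / 231 = 0.22 / 231 = 9.524e-4
K = 3.01e-4 m/s × 86400 s/d = 26.01 m/d
Specific discharge q = 26.01 × 9.524e-4 = 0.02477 m/d
v = Ki/n = 26.01·9.524e-4/0.36 = 0.06880 m/d
t = L / v = 10600 / 0.06880 = 154100 d
   = 154100 / 365 = 422 yr

422 years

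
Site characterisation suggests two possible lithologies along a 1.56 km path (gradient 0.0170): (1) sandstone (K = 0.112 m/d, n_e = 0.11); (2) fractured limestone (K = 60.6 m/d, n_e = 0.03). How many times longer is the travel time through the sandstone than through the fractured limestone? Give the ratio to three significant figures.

Unit 1 (sandstone): v = 0.112×0.017/0.11 = 0.01731 m/d, t = 1560/0.01731 = 90130 d
Unit 2 (fractured limestone): v = 60.6×0.017/0.03 = 34.34 m/d, t = 1560/34.34 = 45.43 d
t(sandstone) / t(fractured limestone) = 90130/45.43 = 1980

1980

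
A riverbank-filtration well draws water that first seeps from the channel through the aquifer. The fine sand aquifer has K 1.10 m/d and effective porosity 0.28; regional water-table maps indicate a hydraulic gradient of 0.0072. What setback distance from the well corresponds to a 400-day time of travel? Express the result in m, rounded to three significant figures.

q = Ki = 1.10 × 0.0072 = 0.007920 m/d
v = Ki/n = 1.10·0.0072/0.28 = 0.02829 m/d
L = v × T = 0.02829 × 400 = 11.31 m

11.3 m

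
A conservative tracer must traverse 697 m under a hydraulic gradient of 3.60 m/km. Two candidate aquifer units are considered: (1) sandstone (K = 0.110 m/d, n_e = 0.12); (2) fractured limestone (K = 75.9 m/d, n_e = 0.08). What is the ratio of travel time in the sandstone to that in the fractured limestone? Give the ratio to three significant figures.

Unit 1 (sandstone): v = 0.110×0.0036/0.12 = 0.003300 m/d, t = 697/0.003300 = 211200 d
Unit 2 (fractured limestone): v = 75.9×0.0036/0.08 = 3.416 m/d, t = 697/3.416 = 204.1 d
t(sandstone) / t(fractured limestone) = 211200/204.1 = 1040

1040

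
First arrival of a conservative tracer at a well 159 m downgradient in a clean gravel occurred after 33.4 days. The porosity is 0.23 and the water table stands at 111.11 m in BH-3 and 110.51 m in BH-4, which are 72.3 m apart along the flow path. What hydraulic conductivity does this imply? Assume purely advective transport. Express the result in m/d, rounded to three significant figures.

132 m/d

Hydraulic gradient i = (111.11 − 110.51) / 72.3 = 0.60 / 72.3 = 0.008299
v = L / t = 159 / 33.4 = 4.760 m/d
K = v · n / i = 4.760 × 0.23 / 0.008299 = 132 m/d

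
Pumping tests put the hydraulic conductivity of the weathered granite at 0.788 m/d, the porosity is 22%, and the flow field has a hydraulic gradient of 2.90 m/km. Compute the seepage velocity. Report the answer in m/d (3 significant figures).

Specific discharge q = 0.788 × 0.0029 = 0.002285 m/d
v = Ki/n = 0.788·0.0029/0.22 = 0.01039 m/d

0.0104 m/d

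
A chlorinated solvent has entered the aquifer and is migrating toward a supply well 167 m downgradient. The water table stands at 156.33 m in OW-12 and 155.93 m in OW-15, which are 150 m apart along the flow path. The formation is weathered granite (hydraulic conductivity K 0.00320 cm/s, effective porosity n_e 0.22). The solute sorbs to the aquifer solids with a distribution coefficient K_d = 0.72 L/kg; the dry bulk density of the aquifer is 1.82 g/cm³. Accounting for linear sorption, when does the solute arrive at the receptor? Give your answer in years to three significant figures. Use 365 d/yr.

Hydraulic gradient i = (156.33 − 155.93) / 150 = 0.40 / 150 = 0.002667
K = 0.00320 cm/s × 864 = 2.765 m/d
Darcy flux q = K·i = 2.765 × 0.002667 = 0.007373 m/d
v = Ki/n = 2.765·0.002667/0.22 = 0.03351 m/d
Retardation R = 1 + ρ_b·K_d/n = 1 + 1.82×0.72/0.22 = 6.956
Contaminant velocity v_c = v/R = 0.03351/6.956 = 0.004818 m/d
t = L/v_c = 167/0.004818 = 34660 d
   = 34660/365 = 95.0 yr

95.0 years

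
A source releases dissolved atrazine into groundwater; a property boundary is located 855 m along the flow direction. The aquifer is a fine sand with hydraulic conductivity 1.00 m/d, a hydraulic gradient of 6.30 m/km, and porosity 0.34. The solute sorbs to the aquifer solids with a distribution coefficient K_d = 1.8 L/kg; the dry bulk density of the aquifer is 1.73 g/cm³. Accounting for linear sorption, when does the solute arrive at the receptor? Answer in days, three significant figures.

469000 days

Specific discharge q = 1.00 × 0.0063 = 0.006300 m/d
v = Ki/n = 1.00·0.0063/0.34 = 0.01853 m/d
Retardation R = 1 + ρ_b·K_d/n = 1 + 1.73×1.8/0.34 = 10.16
Contaminant velocity v_c = v/R = 0.01853/10.16 = 0.001824 m/d
t = L/v_c = 855/0.001824 = 468800 d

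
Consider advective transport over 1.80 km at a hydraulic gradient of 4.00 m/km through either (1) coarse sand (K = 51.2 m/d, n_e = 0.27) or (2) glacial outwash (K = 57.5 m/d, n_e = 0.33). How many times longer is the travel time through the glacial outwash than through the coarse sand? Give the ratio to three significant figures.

Unit 1 (coarse sand): v = 51.2×0.0040/0.27 = 0.7585 m/d, t = 1800/0.7585 = 2373 d
Unit 2 (glacial outwash): v = 57.5×0.0040/0.33 = 0.6970 m/d, t = 1800/0.6970 = 2583 d
t(glacial outwash) / t(coarse sand) = 2583/2373 = 1.09

1.09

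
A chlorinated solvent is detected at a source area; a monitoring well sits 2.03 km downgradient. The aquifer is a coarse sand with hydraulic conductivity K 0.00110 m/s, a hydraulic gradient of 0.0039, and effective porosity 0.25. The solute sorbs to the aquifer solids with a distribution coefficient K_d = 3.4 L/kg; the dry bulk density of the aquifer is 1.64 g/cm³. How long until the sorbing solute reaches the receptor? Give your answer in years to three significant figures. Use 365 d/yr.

87.4 years

K = 0.00110 m/s × 86400 s/d = 95.04 m/d
q = Ki = 95.04 × 0.0039 = 0.3707 m/d
v = Ki/n = 95.04·0.0039/0.25 = 1.483 m/d
Retardation R = 1 + ρ_b·K_d/n = 1 + 1.64×3.4/0.25 = 23.30
Contaminant velocity v_c = v/R = 1.483/23.30 = 0.06362 m/d
L = 2.03 km = 2030 m
t = L/v_c = 2030/0.06362 = 31910 d
   = 31910/365 = 87.4 yr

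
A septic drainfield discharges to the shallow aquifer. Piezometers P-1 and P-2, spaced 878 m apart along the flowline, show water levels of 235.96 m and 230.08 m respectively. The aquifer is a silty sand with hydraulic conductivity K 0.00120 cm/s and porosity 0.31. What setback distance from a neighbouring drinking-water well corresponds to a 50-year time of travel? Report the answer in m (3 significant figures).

Hydraulic gradient i = (235.96 − 230.08) / 878 = 5.88 / 878 = 0.006697
K = 0.00120 cm/s × 864 = 1.037 m/d
Specific discharge q = 1.037 × 0.006697 = 0.006943 m/d
v = Ki/n = 1.037·0.006697/0.31 = 0.02240 m/d
T = 50 yr × 365 = 18250 d
L = v × T = 0.02240 × 18250 = 408.8 m

409 m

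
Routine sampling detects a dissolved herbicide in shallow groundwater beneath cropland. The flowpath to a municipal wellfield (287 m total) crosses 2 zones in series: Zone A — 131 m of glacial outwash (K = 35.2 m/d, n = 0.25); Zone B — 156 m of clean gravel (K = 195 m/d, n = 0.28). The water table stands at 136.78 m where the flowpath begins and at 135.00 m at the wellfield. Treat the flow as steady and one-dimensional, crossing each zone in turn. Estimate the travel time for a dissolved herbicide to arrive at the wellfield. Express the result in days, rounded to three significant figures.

194 days

Total head drop ΔH = 136.78 − 135.00 = 1.78 m
Steady 1-D flow in series ⇒ the Darcy flux q is identical in every zone and the zone head losses add (resistances L/K in series).
Σ(L/K) = 131/35.2 + 156/195 = 3.722 + 0.8000 = 4.522 d
q = ΔH / Σ(L/K) = 1.78 / 4.522 = 0.3937 m/d (same in every zone)
Zone A: v = q/n = 0.3937/0.25 = 1.575 m/d → t_A = 131/1.575 = 83.19 d
Zone B: v = q/n = 0.3937/0.28 = 1.406 m/d → t_B = 156/1.406 = 111.0 d
Total t = 83.19 + 111.0 = 194.1 d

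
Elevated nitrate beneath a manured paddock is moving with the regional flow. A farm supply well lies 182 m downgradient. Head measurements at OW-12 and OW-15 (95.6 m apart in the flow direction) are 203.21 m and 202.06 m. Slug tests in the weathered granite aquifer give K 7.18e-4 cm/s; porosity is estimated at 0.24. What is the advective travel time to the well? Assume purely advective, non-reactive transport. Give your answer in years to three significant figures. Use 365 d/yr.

16.0 years

Hydraulic gradient i = (203.21 − 202.06) / 95.6 = 1.15 / 95.6 = 0.01203
K = 7.18e-4 cm/s × 864 = 0.6204 m/d
Darcy flux q = K·i = 0.6204 × 0.01203 = 0.007462 m/d
Seepage velocity v = q / n = 0.007462 / 0.24 = 0.03109 m/d
t = L / v = 182 / 0.03109 = 5853 d
   = 5853 / 365 = 16.0 yr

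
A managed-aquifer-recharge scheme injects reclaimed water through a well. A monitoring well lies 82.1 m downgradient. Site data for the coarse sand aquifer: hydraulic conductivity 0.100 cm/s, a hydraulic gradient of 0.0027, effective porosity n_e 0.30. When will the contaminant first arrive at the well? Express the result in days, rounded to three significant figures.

K = 0.100 cm/s × 864 = 86.40 m/d
Specific discharge q = 86.40 × 0.0027 = 0.2333 m/d
v_s = q/n_e = 0.2333/0.30 = 0.7776 m/d
t = L / v = 82.1 / 0.7776 = 105.6 d

106 days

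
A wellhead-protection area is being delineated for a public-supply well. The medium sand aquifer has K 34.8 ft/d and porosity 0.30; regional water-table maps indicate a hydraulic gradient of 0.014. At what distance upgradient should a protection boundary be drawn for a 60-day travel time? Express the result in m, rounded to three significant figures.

K = 34.8 ft/d × 0.3048 = 10.61 m/d
q = Ki = 10.61 × 0.014 = 0.1485 m/d
Seepage velocity v = q / n = 0.1485 / 0.30 = 0.4950 m/d
L = v × T = 0.4950 × 60 = 29.70 m

29.7 m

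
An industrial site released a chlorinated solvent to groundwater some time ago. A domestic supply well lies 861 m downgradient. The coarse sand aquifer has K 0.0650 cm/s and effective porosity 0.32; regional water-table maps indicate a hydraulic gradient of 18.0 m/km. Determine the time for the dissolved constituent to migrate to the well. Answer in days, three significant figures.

K = 0.0650 cm/s × 864 = 56.16 m/d
q = Ki = 56.16 × 0.018 = 1.011 m/d
v_s = q/n_e = 1.011/0.32 = 3.159 m/d
t = L / v = 861 / 3.159 = 272.6 d

273 days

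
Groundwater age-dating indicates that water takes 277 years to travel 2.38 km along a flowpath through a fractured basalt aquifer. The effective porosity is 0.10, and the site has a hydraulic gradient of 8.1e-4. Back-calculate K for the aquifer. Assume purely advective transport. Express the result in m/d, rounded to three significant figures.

t = 277 years = 101100 d
L = 2.38 km = 2380 m
v = L / t = 2380 / 101100 = 0.02354 m/d
K = v · n / i = 0.02354 × 0.10 / 8.1e-4 = 2.91 m/d

2.91 m/d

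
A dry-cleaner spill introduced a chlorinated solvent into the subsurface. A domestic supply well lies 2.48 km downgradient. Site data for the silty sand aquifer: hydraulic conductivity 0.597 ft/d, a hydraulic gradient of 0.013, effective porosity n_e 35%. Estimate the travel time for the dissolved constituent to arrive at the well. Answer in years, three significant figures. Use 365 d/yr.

K = 0.597 ft/d × 0.3048 = 0.1820 m/d
Darcy flux q = K·i = 0.1820 × 0.013 = 0.002366 m/d
Average linear velocity = 0.002366 / 0.35 = 0.006759 m/d
L = 2.48 km = 2480 m
t = L / v = 2480 / 0.006759 = 366900 d
   = 366900 / 365 = 1010 yr

1010 years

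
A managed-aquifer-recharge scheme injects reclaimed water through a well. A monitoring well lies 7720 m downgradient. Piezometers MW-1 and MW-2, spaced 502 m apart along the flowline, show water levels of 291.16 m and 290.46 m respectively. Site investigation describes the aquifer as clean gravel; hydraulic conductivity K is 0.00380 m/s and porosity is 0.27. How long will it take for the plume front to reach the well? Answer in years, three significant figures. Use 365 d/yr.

Hydraulic gradient i = (291.16 − 290.46) / 502 = 0.70 / 502 = 0.001394
K = 0.00380 m/s × 86400 s/d = 328.3 m/d
q = Ki = 328.3 × 0.001394 = 0.4578 m/d
Seepage velocity v = q / n = 0.4578 / 0.27 = 1.696 m/d
t = L / v = 7720 / 1.696 = 4553 d
   = 4553 / 365 = 12.5 yr

12.5 years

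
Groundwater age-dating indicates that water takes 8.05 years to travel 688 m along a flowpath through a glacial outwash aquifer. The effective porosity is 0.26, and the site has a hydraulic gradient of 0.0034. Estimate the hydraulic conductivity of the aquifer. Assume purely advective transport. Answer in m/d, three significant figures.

t = 8.05 years = 2938 d
v = L / t = 688 / 2938 = 0.2342 m/d
K = v · n / i = 0.2342 × 0.26 / 0.0034 = 17.9 m/d

17.9 m/d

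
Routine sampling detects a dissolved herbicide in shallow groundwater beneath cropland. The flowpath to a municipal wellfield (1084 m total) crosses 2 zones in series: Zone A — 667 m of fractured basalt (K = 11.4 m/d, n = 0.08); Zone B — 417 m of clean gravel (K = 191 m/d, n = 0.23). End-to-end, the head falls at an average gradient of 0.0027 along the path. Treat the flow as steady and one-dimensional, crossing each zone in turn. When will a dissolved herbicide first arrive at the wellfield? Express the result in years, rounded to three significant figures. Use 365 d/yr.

Steady 1-D flow in series ⇒ the Darcy flux q is identical in every zone and the zone head losses add (resistances L/K in series).
Σ(L/K) = 667/11.4 + 417/191 = 58.51 + 2.183 = 60.69 d
K_eq = L_total / Σ(L/K) = 1084 / 60.69 = 17.86 m/d
q = K_eq · i = 17.86 × 0.0027 = 0.04822 m/d (same in every zone)
Zone A: v = q/n = 0.04822/0.08 = 0.6028 m/d → t_A = 667/0.6028 = 1107 d
Zone B: v = q/n = 0.04822/0.23 = 0.2097 m/d → t_B = 417/0.2097 = 1989 d
Total t = 1107 + 1989 = 3095 d
   = 3095 / 365 = 8.48 yr

8.48 years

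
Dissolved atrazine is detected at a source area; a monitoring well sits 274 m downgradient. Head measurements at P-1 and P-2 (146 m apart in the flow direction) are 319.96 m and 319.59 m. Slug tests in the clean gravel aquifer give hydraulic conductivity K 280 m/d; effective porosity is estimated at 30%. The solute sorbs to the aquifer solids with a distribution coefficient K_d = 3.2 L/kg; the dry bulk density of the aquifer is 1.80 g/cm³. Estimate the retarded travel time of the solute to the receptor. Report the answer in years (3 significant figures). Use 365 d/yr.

6.41 years

Hydraulic gradient i = (319.96 − 319.59) / 146 = 0.37 / 146 = 0.002534
Specific discharge q = 280 × 0.002534 = 0.7096 m/d
Seepage velocity v = q / n = 0.7096 / 0.30 = 2.365 m/d
Retardation R = 1 + ρ_b·K_d/n = 1 + 1.80×3.2/0.30 = 20.20
Contaminant velocity v_c = v/R = 2.365/20.20 = 0.1171 m/d
t = L/v_c = 274/0.1171 = 2340 d
   = 2340/365 = 6.41 yr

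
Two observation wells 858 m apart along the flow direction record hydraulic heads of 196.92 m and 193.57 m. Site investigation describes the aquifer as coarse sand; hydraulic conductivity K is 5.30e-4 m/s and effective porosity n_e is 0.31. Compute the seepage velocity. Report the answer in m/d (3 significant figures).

Hydraulic gradient i = (196.92 − 193.57) / 858 = 3.35 / 858 = 0.003904
K = 5.30e-4 m/s × 86400 s/d = 45.79 m/d
q = Ki = 45.79 × 0.003904 = 0.1788 m/d
v = Ki/n = 45.79·0.003904/0.31 = 0.5767 m/d

0.577 m/d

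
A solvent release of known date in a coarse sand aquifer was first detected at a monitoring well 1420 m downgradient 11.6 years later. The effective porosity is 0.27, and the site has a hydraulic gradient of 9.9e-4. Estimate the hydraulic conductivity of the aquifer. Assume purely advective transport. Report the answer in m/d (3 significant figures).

91.5 m/d

t = 11.6 years = 4234 d
v = L / t = 1420 / 4234 = 0.3354 m/d
K = v · n / i = 0.3354 × 0.27 / 9.9e-4 = 91.5 m/d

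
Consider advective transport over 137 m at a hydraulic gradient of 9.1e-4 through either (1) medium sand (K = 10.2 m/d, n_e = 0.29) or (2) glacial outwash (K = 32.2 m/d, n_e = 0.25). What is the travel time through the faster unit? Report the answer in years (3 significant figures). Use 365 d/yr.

Unit 1 (medium sand): v = 10.2×9.1e-4/0.29 = 0.03201 m/d, t = 137/0.03201 = 4280 d
Unit 2 (glacial outwash): v = 32.2×9.1e-4/0.25 = 0.1172 m/d, t = 137/0.1172 = 1169 d
Faster: 1169 d / 365 = 3.20 yr

3.20 years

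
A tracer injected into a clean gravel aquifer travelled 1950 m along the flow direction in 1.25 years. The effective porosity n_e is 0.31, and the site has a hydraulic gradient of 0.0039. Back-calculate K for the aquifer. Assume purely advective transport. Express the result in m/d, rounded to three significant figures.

t = 1.25 years = 456.3 d
v = L / t = 1950 / 456.3 = 4.274 m/d
K = v · n / i = 4.274 × 0.31 / 0.0039 = 340 m/d

340 m/d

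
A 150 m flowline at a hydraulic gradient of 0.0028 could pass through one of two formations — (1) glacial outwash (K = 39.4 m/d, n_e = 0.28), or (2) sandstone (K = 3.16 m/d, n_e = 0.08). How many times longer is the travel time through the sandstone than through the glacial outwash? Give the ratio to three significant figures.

3.56

Unit 1 (glacial outwash): v = 39.4×0.0028/0.28 = 0.3940 m/d, t = 150/0.3940 = 380.7 d
Unit 2 (sandstone): v = 3.16×0.0028/0.08 = 0.1106 m/d, t = 150/0.1106 = 1356 d
t(sandstone) / t(glacial outwash) = 1356/380.7 = 3.56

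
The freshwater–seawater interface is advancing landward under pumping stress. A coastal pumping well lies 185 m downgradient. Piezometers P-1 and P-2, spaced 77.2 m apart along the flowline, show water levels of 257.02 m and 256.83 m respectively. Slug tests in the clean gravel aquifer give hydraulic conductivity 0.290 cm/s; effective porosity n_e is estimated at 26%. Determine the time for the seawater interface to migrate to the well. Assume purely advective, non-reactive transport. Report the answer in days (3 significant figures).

78.0 days

Hydraulic gradient i = (257.02 − 256.83) / 77.2 = 0.19 / 77.2 = 0.002461
K = 0.290 cm/s × 864 = 250.6 m/d
Specific discharge q = 250.6 × 0.002461 = 0.6167 m/d
Seepage velocity v = q / n = 0.6167 / 0.26 = 2.372 m/d
t = L / v = 185 / 2.372 = 78.00 d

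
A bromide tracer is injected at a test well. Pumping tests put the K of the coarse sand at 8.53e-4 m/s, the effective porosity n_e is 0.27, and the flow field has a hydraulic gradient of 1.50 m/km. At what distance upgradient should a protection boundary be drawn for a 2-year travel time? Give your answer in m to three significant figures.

K = 8.53e-4 m/s × 86400 s/d = 73.70 m/d
Darcy flux q = K·i = 73.70 × 0.0015 = 0.1105 m/d
v = Ki/n = 73.70·0.0015/0.27 = 0.4094 m/d
T = 2 yr × 365 = 730 d
L = v × T = 0.4094 × 730 = 298.9 m

299 m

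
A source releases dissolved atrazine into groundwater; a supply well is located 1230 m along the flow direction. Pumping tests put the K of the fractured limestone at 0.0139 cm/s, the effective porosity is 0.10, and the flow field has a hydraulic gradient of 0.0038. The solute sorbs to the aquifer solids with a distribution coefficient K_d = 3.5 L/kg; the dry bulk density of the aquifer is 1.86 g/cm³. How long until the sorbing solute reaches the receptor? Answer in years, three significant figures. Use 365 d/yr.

K = 0.0139 cm/s × 864 = 12.01 m/d
Specific discharge q = 12.01 × 0.0038 = 0.04564 m/d
v_s = q/n_e = 0.04564/0.10 = 0.4564 m/d
Retardation R = 1 + ρ_b·K_d/n = 1 + 1.86×3.5/0.10 = 66.10
Contaminant velocity v_c = v/R = 0.4564/66.10 = 0.006904 m/d
t = L/v_c = 1230/0.006904 = 178200 d
   = 178200/365 = 488 yr

488 years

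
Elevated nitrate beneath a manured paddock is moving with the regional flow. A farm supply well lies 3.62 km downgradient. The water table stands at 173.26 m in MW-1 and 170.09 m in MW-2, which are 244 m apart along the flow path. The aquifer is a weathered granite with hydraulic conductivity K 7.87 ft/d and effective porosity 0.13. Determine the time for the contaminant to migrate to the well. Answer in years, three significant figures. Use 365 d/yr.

Hydraulic gradient i = (173.26 − 170.09) / 244 = 3.17 / 244 = 0.01299
K = 7.87 ft/d × 0.3048 = 2.399 m/d
Darcy flux q = K·i = 2.399 × 0.01299 = 0.03116 m/d
v_s = q/n_e = 0.03116/0.13 = 0.2397 m/d
L = 3.62 km = 3620 m
t = L / v = 3620 / 0.2397 = 15100 d
   = 15100 / 365 = 41.4 yr

41.4 years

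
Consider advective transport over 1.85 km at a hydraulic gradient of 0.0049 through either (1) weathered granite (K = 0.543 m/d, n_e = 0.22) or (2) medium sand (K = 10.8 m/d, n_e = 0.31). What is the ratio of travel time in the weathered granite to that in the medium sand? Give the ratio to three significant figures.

14.1

Unit 1 (weathered granite): v = 0.543×0.0049/0.22 = 0.01209 m/d, t = 1850/0.01209 = 153000 d
Unit 2 (medium sand): v = 10.8×0.0049/0.31 = 0.1707 m/d, t = 1850/0.1707 = 10840 d
t(weathered granite) / t(medium sand) = 153000/10840 = 14.1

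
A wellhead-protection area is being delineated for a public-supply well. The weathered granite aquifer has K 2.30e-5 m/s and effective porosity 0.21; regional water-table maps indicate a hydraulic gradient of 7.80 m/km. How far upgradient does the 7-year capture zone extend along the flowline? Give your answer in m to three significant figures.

189 m

K = 2.30e-5 m/s × 86400 s/d = 1.987 m/d
Darcy flux q = K·i = 1.987 × 0.0078 = 0.01550 m/d
v_s = q/n_e = 0.01550/0.21 = 0.07381 m/d
T = 7 yr × 365 = 2555 d
L = v × T = 0.07381 × 2555 = 188.6 m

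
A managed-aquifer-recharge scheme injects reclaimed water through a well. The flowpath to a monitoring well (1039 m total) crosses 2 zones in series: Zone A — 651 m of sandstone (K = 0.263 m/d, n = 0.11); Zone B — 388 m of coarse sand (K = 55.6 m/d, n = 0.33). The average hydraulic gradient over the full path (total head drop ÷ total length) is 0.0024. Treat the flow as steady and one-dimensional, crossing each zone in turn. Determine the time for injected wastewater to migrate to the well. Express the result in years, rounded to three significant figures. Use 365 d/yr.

Continuity: the same q passes through each zone, so ΔH = q·Σ(L_j/K_j) — the zones act as resistances in series.
Σ(L/K) = 651/0.263 + 388/55.6 = 2475 + 6.978 = 2482 d
K_eq = L_total / Σ(L/K) = 1039 / 2482 = 0.4186 m/d
q = K_eq · i = 0.4186 × 0.0024 = 0.001005 m/d (same in every zone)
Zone A: v = q/n = 0.001005/0.11 = 0.009132 m/d → t_A = 651/0.009132 = 71280 d
Zone B: v = q/n = 0.001005/0.33 = 0.003044 m/d → t_B = 388/0.003044 = 127500 d
Total t = 71280 + 127500 = 198700 d
   = 198700 / 365 = 544 yr

544 years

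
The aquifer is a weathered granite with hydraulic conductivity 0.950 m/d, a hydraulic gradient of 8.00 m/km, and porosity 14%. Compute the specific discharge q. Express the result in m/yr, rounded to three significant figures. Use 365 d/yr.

Specific discharge q = 0.950 × 0.0080 = 0.007600 m/d
   = 0.007600 × 365 = 2.77 m/yr

2.77 m/yr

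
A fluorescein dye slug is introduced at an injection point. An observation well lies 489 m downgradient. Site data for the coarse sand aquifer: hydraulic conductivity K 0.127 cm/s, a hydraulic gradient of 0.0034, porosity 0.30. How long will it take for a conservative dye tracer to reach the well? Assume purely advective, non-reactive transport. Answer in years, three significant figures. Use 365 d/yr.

1.08 years

K = 0.127 cm/s × 864 = 109.7 m/d
q = Ki = 109.7 × 0.0034 = 0.3731 m/d
v_s = q/n_e = 0.3731/0.30 = 1.244 m/d
t = L / v = 489 / 1.244 = 393.2 d
   = 393.2 / 365 = 1.08 yr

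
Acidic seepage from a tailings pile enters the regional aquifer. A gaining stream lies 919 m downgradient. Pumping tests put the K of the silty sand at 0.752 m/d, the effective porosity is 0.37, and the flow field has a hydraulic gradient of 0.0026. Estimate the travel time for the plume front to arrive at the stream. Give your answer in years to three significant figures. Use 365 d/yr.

Darcy flux q = K·i = 0.752 × 0.0026 = 0.001955 m/d
Average linear velocity = 0.001955 / 0.37 = 0.005284 m/d
t = L / v = 919 / 0.005284 = 173900 d
   = 173900 / 365 = 476 yr

476 years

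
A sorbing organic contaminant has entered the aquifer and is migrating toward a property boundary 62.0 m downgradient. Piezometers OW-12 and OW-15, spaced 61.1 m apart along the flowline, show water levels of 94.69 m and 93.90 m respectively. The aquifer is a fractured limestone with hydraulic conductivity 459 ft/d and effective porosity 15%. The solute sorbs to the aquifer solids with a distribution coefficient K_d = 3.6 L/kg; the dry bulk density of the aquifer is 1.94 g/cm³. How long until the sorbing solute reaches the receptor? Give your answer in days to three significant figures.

Hydraulic gradient i = (94.69 − 93.90) / 61.1 = 0.79 / 61.1 = 0.01293
K = 459 ft/d × 0.3048 = 139.9 m/d
q = Ki = 139.9 × 0.01293 = 1.809 m/d
Seepage velocity v = q / n = 1.809 / 0.15 = 12.06 m/d
Retardation R = 1 + ρ_b·K_d/n = 1 + 1.94×3.6/0.15 = 47.56
Contaminant velocity v_c = v/R = 12.06/47.56 = 0.2536 m/d
t = L/v_c = 62.0/0.2536 = 244.5 d

245 days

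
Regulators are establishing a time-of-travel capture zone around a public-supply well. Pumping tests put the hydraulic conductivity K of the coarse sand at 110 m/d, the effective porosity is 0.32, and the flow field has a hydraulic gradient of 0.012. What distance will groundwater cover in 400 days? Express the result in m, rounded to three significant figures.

q = Ki = 110 × 0.012 = 1.320 m/d
Seepage velocity v = q / n = 1.320 / 0.32 = 4.125 m/d
L = v × T = 4.125 × 400 = 1650 m

1650 m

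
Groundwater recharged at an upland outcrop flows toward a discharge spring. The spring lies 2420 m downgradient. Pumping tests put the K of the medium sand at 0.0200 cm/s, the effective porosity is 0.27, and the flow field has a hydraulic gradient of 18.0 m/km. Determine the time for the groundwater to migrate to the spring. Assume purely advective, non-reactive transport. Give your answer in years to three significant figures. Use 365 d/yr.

K = 0.0200 cm/s × 864 = 17.28 m/d
q = Ki = 17.28 × 0.018 = 0.3110 m/d
Average linear velocity = 0.3110 / 0.27 = 1.152 m/d
t = L / v = 2420 / 1.152 = 2101 d
   = 2101 / 365 = 5.76 yr

5.76 years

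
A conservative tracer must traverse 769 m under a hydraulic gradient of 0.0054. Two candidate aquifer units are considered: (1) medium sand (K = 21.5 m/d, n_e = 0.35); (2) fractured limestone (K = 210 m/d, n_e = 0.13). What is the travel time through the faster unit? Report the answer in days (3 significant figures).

Unit 1 (medium sand): v = 21.5×0.0054/0.35 = 0.3317 m/d, t = 769/0.3317 = 2318 d
Unit 2 (fractured limestone): v = 210×0.0054/0.13 = 8.723 m/d, t = 769/8.723 = 88.16 d
Faster unit: t = 88.2 d

88.2 days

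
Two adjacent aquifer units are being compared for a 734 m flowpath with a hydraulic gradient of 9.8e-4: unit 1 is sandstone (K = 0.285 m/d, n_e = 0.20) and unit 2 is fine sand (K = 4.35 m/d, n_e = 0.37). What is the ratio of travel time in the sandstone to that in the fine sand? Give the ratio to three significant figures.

Unit 1 (sandstone): v = 0.285×9.8e-4/0.20 = 0.001396 m/d, t = 734/0.001396 = 525600 d
Unit 2 (fine sand): v = 4.35×9.8e-4/0.37 = 0.01152 m/d, t = 734/0.01152 = 63710 d
t(sandstone) / t(fine sand) = 525600/63710 = 8.25

8.25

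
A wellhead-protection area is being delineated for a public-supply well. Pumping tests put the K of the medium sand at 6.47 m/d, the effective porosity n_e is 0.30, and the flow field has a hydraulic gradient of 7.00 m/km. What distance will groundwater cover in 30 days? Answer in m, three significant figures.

Darcy flux q = K·i = 6.47 × 0.0070 = 0.04529 m/d
v = Ki/n = 6.47·0.0070/0.30 = 0.1510 m/d
L = v × T = 0.1510 × 30 = 4.529 m

4.53 m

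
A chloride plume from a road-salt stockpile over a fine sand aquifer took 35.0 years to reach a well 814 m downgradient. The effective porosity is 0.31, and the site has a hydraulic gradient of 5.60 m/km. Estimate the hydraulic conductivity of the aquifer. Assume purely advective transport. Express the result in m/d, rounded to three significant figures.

t = 35.0 years = 12780 d
v = L / t = 814 / 12780 = 0.06372 m/d
K = v · n / i = 0.06372 × 0.31 / 0.0056 = 3.53 m/d

3.53 m/d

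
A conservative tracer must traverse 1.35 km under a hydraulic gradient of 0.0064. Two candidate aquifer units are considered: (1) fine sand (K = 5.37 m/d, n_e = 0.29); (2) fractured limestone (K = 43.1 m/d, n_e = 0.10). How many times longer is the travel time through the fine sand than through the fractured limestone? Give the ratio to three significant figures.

23.3

Unit 1 (fine sand): v = 5.37×0.0064/0.29 = 0.1185 m/d, t = 1350/0.1185 = 11390 d
Unit 2 (fractured limestone): v = 43.1×0.0064/0.10 = 2.758 m/d, t = 1350/2.758 = 489.4 d
t(fine sand) / t(fractured limestone) = 11390/489.4 = 23.3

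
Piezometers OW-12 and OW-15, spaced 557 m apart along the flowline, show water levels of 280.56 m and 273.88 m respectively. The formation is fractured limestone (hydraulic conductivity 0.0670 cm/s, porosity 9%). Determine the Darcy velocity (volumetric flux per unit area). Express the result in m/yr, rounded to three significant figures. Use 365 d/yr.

253 m/yr

Hydraulic gradient i = (280.56 − 273.88) / 557 = 6.68 / 557 = 0.01199
K = 0.0670 cm/s × 864 = 57.89 m/d
Darcy flux q = K·i = 57.89 × 0.01199 = 0.6942 m/d
   = 0.6942 × 365 = 253 m/yr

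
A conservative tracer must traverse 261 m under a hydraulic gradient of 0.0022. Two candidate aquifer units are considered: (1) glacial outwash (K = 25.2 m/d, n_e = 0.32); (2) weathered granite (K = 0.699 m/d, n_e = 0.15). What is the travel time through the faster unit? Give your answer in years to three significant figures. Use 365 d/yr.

4.13 years

Unit 1 (glacial outwash): v = 25.2×0.0022/0.32 = 0.1733 m/d, t = 261/0.1733 = 1506 d
Unit 2 (weathered granite): v = 0.699×0.0022/0.15 = 0.01025 m/d, t = 261/0.01025 = 25460 d
Faster: 1506 d / 365 = 4.13 yr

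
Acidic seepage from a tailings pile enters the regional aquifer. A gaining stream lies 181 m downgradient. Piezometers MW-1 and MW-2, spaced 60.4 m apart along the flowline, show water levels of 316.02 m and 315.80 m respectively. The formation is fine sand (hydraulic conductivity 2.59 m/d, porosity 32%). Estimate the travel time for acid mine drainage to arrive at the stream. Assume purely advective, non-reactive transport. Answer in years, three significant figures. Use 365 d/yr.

Hydraulic gradient i = (316.02 − 315.80) / 60.4 = 0.22 / 60.4 = 0.003642
Darcy flux q = K·i = 2.59 × 0.003642 = 0.009434 m/d
v = Ki/n = 2.59·0.003642/0.32 = 0.02948 m/d
t = L / v = 181 / 0.02948 = 6140 d
   = 6140 / 365 = 16.8 yr

16.8 years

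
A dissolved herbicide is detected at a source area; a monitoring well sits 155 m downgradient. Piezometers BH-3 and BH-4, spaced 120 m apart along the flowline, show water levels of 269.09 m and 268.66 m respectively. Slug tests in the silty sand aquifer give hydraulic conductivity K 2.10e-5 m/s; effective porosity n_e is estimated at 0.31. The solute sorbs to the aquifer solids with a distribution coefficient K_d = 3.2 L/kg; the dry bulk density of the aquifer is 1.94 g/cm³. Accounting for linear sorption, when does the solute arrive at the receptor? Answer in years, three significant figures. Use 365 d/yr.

Hydraulic gradient i = (269.09 − 268.66) / 120 = 0.43 / 120 = 0.003583
K = 2.10e-5 m/s × 86400 s/d = 1.814 m/d
Darcy flux q = K·i = 1.814 × 0.003583 = 0.006502 m/d
Seepage velocity v = q / n = 0.006502 / 0.31 = 0.02097 m/d
Retardation R = 1 + ρ_b·K_d/n = 1 + 1.94×3.2/0.31 = 21.03
Contaminant velocity v_c = v/R = 0.02097/21.03 = 9.975e-4 m/d
t = L/v_c = 155/9.975e-4 = 155400 d
   = 155400/365 = 426 yr

426 years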